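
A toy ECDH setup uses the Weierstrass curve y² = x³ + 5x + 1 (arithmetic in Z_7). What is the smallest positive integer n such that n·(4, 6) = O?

12

2P: tangent at (4, 6): λ = (3·4² + 5)/(2·6) ≡ 4/5. 5⁻¹ ≡ 3 (mod 7), so λ ≡ 4·3 ≡ 5.
  x = λ² - 4 - 4 = 25 - 8 ≡ 3; y = λ·(4 - 3) - 6 ≡ 6. → (3, 6)
3P: (3, 6) + (4, 6). λ = (6 - 6)/(4 - 3) ≡ 0/1 mod 7. 1⁻¹ ≡ 1 (mod 7), so λ ≡ 0.
  x = λ² - 3 - 4 = 0 - 7 ≡ 0; y = λ·(3 - 0) - 6 ≡ 1. → (0, 1)
4P: (0, 1) + (4, 6). λ = (6 - 1)/(4 - 0) ≡ 5/4 mod 7. 4⁻¹ ≡ 2 (mod 7) since 4·2 = 8 ≡ 1, so λ ≡ 3.
  x = λ² - 0 - 4 = 9 - 4 ≡ 5; y = λ·(0 - 5) - 1 ≡ 5. → (5, 5)
5P: (5, 5) + (4, 6). λ = (6 - 5)/(4 - 5) ≡ 1/6 mod 7. 6⁻¹ ≡ 6 (mod 7) since 6·6 = 36 ≡ 1, so λ ≡ 6.
  x = λ² - 5 - 4 = 36 - 9 ≡ 6; y = λ·(5 - 6) - 5 ≡ 3. → (6, 3)
6P: (6, 3) + (4, 6). λ = (6 - 3)/(4 - 6) ≡ 3/5 mod 7. 5⁻¹ ≡ 3 (mod 7), so λ ≡ 2.
  x = λ² - 6 - 4 = 4 - 10 ≡ 1; y = λ·(6 - 1) - 3 ≡ 0. → (1, 0)
7P: (1, 0) + (4, 6). λ = (6 - 0)/(4 - 1) ≡ 6/3 mod 7. 3⁻¹ ≡ 5 (mod 7) since 3·5 = 15 ≡ 1, so λ ≡ 2.
  x = λ² - 1 - 4 = 4 - 5 ≡ 6; y = λ·(1 - 6) - 0 ≡ 4. → (6, 4)
8P: (6, 4) + (4, 6). λ = (6 - 4)/(4 - 6) ≡ 2/5 mod 7. 5⁻¹ ≡ 3 (mod 7), so λ ≡ 6.
  x = λ² - 6 - 4 = 36 - 10 ≡ 5; y = λ·(6 - 5) - 4 ≡ 2. → (5, 2)
9P: (5, 2) + (4, 6). λ = (6 - 2)/(4 - 5) ≡ 4/6 mod 7. 6⁻¹ ≡ 6 (mod 7), so λ ≡ 3.
  x = λ² - 5 - 4 = 9 - 9 ≡ 0; y = λ·(5 - 0) - 2 ≡ 6. → (0, 6)
10P: (0, 6) + (4, 6). λ = (6 - 6)/(4 - 0) ≡ 0/4 mod 7. 4⁻¹ ≡ 2 (mod 7) since 4·2 = 8 ≡ 1, so λ ≡ 0.
  x = λ² - 0 - 4 = 0 - 4 ≡ 3; y = λ·(0 - 3) - 6 ≡ 1. → (3, 1)
11P: (3, 1) + (4, 6). λ = (6 - 1)/(4 - 3) ≡ 5/1 mod 7. 1⁻¹ ≡ 1 (mod 7) since 1·1 = 1 ≡ 1, so λ ≡ 5.
  x = λ² - 3 - 4 = 25 - 7 ≡ 4; y = λ·(3 - 4) - 1 ≡ 1. → (4, 1)
12P: (4, 1) + (4, 6): same x and y₁ ≡ -y₂, so the sum is O.
12P = O, so the order is 12.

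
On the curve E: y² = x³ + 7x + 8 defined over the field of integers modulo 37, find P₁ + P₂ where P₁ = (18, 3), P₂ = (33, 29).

(18, 3) + (33, 29). λ = (29 - 3)/(33 - 18) ≡ 26/15 mod 37. 15⁻¹ ≡ 5 (mod 37), so λ ≡ 19.
  x = λ² - 18 - 33 = 361 - 51 ≡ 14; y = λ·(18 - 14) - 3 ≡ 36. → (14, 36)

(14, 36)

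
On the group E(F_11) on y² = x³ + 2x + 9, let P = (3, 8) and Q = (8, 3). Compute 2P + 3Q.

(5, 10)

First 2P:
Repeated addition: build up to 2P.
2P: tangent at (3, 8): λ = (3·3² + 2)/(2·8) ≡ 7/5. 5⁻¹ ≡ 9 (mod 11) since 5·9 = 45 ≡ 1, so λ ≡ 7·9 ≡ 8.
  x = λ² - 3 - 3 = 64 - 6 ≡ 3; y = λ·(3 - 3) - 8 ≡ 3. → (3, 3)
2P = (3, 3).
Next 3Q:
Repeated addition: build up to 3Q.
2Q: tangent at (8, 3): λ = (3·8² + 2)/(2·3) ≡ 7/6. 6⁻¹ ≡ 2 (mod 11) since 6·2 = 12 ≡ 1, so λ ≡ 7·2 ≡ 3.
  x = λ² - 8 - 8 = 9 - 16 ≡ 4; y = λ·(8 - 4) - 3 ≡ 9. → (4, 9)
3Q: (4, 9) + (8, 3). λ = (3 - 9)/(8 - 4) ≡ 5/4 mod 11. 4⁻¹ ≡ 3 (mod 11), so λ ≡ 4.
  x = λ² - 4 - 8 = 16 - 12 ≡ 4; y = λ·(4 - 4) - 9 ≡ 2. → (4, 2)
3Q = (4, 2).
Finally 2P + 3Q:
(3, 3) + (4, 2). λ = (2 - 3)/(4 - 3) ≡ 10/1 mod 11. 1⁻¹ ≡ 1 (mod 11), so λ ≡ 10.
  x = λ² - 3 - 4 = 100 - 7 ≡ 5; y = λ·(3 - 5) - 3 ≡ 10. → (5, 10)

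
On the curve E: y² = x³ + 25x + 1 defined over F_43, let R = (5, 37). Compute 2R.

(26, 9)

tangent at (5, 37): λ = (3·5² + 25)/(2·37) ≡ 14/31. 31⁻¹ ≡ 25 (mod 43), so λ ≡ 14·25 ≡ 6.
  x = λ² - 5 - 5 = 36 - 10 ≡ 26; y = λ·(5 - 26) - 37 ≡ 9. → (26, 9)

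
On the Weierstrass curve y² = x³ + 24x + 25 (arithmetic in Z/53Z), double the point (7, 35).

tangent at (7, 35): λ = (3·7² + 24)/(2·35) ≡ 12/17. 17⁻¹ ≡ 25 (mod 53), so λ ≡ 12·25 ≡ 35.
  x = λ² - 7 - 7 = 1225 - 14 ≡ 45; y = λ·(7 - 45) - 35 ≡ 13. → (45, 13)

(45, 13)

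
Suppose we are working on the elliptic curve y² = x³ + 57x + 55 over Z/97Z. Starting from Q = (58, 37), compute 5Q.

Double-and-add on 5 = (101)₂. Start with Q = (58, 37) for the leading 1-bit.
double: tangent at (58, 37): λ = (3·58² + 57)/(2·37) ≡ 61/74. 74⁻¹ ≡ 59 (mod 97), so λ ≡ 61·59 ≡ 10.
  x = λ² - 58 - 58 = 100 - 116 ≡ 81; y = λ·(58 - 81) - 37 ≡ 24. → (81, 24)
double: tangent at (81, 24): λ = (3·81² + 57)/(2·24) ≡ 49/48. 48⁻¹ ≡ 95 (mod 97), so λ ≡ 49·95 ≡ 96.
  x = λ² - 81 - 81 = 9216 - 162 ≡ 33; y = λ·(81 - 33) - 24 ≡ 25. → (33, 25)
add Q: (33, 25) + (58, 37). λ = (37 - 25)/(58 - 33) ≡ 12/25 mod 97. 25⁻¹ ≡ 66 (mod 97), so λ ≡ 16.
  x = λ² - 33 - 58 = 256 - 91 ≡ 68; y = λ·(33 - 68) - 25 ≡ 94. → (68, 94)

(68, 94)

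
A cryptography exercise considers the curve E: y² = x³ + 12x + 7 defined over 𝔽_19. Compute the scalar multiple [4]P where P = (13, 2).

Repeated addition: build up to 4P.
2P: tangent at (13, 2): λ = (3·13² + 12)/(2·2) ≡ 6/4. 4⁻¹ ≡ 5 (mod 19), so λ ≡ 6·5 ≡ 11.
  x = λ² - 13 - 13 = 121 - 26 ≡ 0; y = λ·(13 - 0) - 2 ≡ 8. → (0, 8)
3P: (0, 8) + (13, 2). λ = (2 - 8)/(13 - 0) ≡ 13/13 mod 19. 13⁻¹ ≡ 3 (mod 19), so λ ≡ 1.
  x = λ² - 0 - 13 = 1 - 13 ≡ 7; y = λ·(0 - 7) - 8 ≡ 4. → (7, 4)
4P: (7, 4) + (13, 2). λ = (2 - 4)/(13 - 7) ≡ 17/6 mod 19. 6⁻¹ ≡ 16 (mod 19), so λ ≡ 6.
  x = λ² - 7 - 13 = 36 - 20 ≡ 16; y = λ·(7 - 16) - 4 ≡ 18. → (16, 18)

(16, 18)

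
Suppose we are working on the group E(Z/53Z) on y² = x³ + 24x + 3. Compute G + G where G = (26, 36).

(5, 6)

tangent at (26, 36): λ = (3·26² + 24)/(2·36) ≡ 38/19. 19⁻¹ ≡ 14 (mod 53), so λ ≡ 38·14 ≡ 2.
  x = λ² - 26 - 26 = 4 - 52 ≡ 5; y = λ·(26 - 5) - 36 ≡ 6. → (5, 6)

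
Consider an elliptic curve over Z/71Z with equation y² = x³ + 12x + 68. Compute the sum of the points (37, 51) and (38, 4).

(4, 31)

(37, 51) + (38, 4). λ = (4 - 51)/(38 - 37) ≡ 24/1 mod 71. 1⁻¹ ≡ 1 (mod 71) since 1·1 = 1 ≡ 1, so λ ≡ 24.
  x = λ² - 37 - 38 = 576 - 75 ≡ 4; y = λ·(37 - 4) - 51 ≡ 31. → (4, 31)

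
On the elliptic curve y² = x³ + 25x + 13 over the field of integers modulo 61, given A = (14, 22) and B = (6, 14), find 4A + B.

First 4A:
Repeated addition: build up to 4A.
2A: tangent at (14, 22): λ = (3·14² + 25)/(2·22) ≡ 3/44. 44⁻¹ ≡ 43 (mod 61) since 44·43 = 1892 ≡ 1, so λ ≡ 3·43 ≡ 7.
  x = λ² - 14 - 14 = 49 - 28 ≡ 21; y = λ·(14 - 21) - 22 ≡ 51. → (21, 51)
3A: (21, 51) + (14, 22). λ = (22 - 51)/(14 - 21) ≡ 32/54 mod 61. 54⁻¹ ≡ 26 (mod 61), so λ ≡ 39.
  x = λ² - 21 - 14 = 1521 - 35 ≡ 22; y = λ·(21 - 22) - 51 ≡ 32. → (22, 32)
4A: (22, 32) + (14, 22). λ = (22 - 32)/(14 - 22) ≡ 51/53 mod 61. 53⁻¹ ≡ 38 (mod 61) since 53·38 = 2014 ≡ 1, so λ ≡ 47.
  x = λ² - 22 - 14 = 2209 - 36 ≡ 38; y = λ·(22 - 38) - 32 ≡ 9. → (38, 9)
4A = (38, 9).
Finally 4A + B:
(38, 9) + (6, 14). λ = (14 - 9)/(6 - 38) ≡ 5/29 mod 61. 29⁻¹ ≡ 40 (mod 61) since 29·40 = 1160 ≡ 1, so λ ≡ 17.
  x = λ² - 38 - 6 = 289 - 44 ≡ 1; y = λ·(38 - 1) - 9 ≡ 10. → (1, 10)

(1, 10)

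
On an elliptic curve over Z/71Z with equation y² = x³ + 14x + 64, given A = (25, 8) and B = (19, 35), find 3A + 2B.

First 3A:
Repeated addition: build up to 3A.
2A: tangent at (25, 8): λ = (3·25² + 14)/(2·8) ≡ 43/16. 16⁻¹ ≡ 40 (mod 71), so λ ≡ 43·40 ≡ 16.
  x = λ² - 25 - 25 = 256 - 50 ≡ 64; y = λ·(25 - 64) - 8 ≡ 7. → (64, 7)
3A: (64, 7) + (25, 8). λ = (8 - 7)/(25 - 64) ≡ 1/32 mod 71. 32⁻¹ ≡ 20 (mod 71) since 32·20 = 640 ≡ 1, so λ ≡ 20.
  x = λ² - 64 - 25 = 400 - 89 ≡ 27; y = λ·(64 - 27) - 7 ≡ 23. → (27, 23)
3A = (27, 23).
Next 2B:
Repeated addition: build up to 2B.
2B: tangent at (19, 35): λ = (3·19² + 14)/(2·35) ≡ 32/70. 70⁻¹ ≡ 70 (mod 71), so λ ≡ 32·70 ≡ 39.
  x = λ² - 19 - 19 = 1521 - 38 ≡ 63; y = λ·(19 - 63) - 35 ≡ 24. → (63, 24)
2B = (63, 24).
Finally 3A + 2B:
(27, 23) + (63, 24). λ = (24 - 23)/(63 - 27) ≡ 1/36 mod 71. 36⁻¹ ≡ 2 (mod 71), so λ ≡ 2.
  x = λ² - 27 - 63 = 4 - 90 ≡ 56; y = λ·(27 - 56) - 23 ≡ 61. → (56, 61)

(56, 61)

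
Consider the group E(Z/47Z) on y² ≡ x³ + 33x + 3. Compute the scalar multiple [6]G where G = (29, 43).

Double-and-add on 6 = (110)₂. Start with G = (29, 43) for the leading 1-bit.
double: tangent at (29, 43): λ = (3·29² + 33)/(2·43) ≡ 18/39. 39⁻¹ ≡ 41 (mod 47) since 39·41 = 1599 ≡ 1, so λ ≡ 18·41 ≡ 33.
  x = λ² - 29 - 29 = 1089 - 58 ≡ 44; y = λ·(29 - 44) - 43 ≡ 26. → (44, 26)
add G: (44, 26) + (29, 43). λ = (43 - 26)/(29 - 44) ≡ 17/32 mod 47. 32⁻¹ ≡ 25 (mod 47), so λ ≡ 2.
  x = λ² - 44 - 29 = 4 - 73 ≡ 25; y = λ·(44 - 25) - 26 ≡ 12. → (25, 12)
double: tangent at (25, 12): λ = (3·25² + 33)/(2·12) ≡ 28/24. 24⁻¹ ≡ 2 (mod 47) since 24·2 = 48 ≡ 1, so λ ≡ 28·2 ≡ 9.
  x = λ² - 25 - 25 = 81 - 50 ≡ 31; y = λ·(25 - 31) - 12 ≡ 28. → (31, 28)

(31, 28)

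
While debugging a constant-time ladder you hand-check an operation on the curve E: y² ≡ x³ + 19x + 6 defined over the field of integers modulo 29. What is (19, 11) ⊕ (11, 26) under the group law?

(22, 20)

(19, 11) + (11, 26). λ = (26 - 11)/(11 - 19) ≡ 15/21 mod 29. 21⁻¹ ≡ 18 (mod 29), so λ ≡ 9.
  x = λ² - 19 - 11 = 81 - 30 ≡ 22; y = λ·(19 - 22) - 11 ≡ 20. → (22, 20)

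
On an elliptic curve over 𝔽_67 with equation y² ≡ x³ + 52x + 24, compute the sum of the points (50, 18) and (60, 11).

(50, 18) + (60, 11). λ = (11 - 18)/(60 - 50) ≡ 60/10 mod 67. 10⁻¹ ≡ 47 (mod 67) since 10·47 = 470 ≡ 1, so λ ≡ 6.
  x = λ² - 50 - 60 = 36 - 110 ≡ 60; y = λ·(50 - 60) - 18 ≡ 56. → (60, 56)

(60, 56)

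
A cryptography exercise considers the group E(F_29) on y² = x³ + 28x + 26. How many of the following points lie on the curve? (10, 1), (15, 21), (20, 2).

(10, 1): 1² ≡ 1, rhs ≡ 1 → on.
(15, 21): 21² ≡ 6, rhs ≡ 22 → off.
(20, 2): 2² ≡ 4, rhs ≡ 2 → off.

1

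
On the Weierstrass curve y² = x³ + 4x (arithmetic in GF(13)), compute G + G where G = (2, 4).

tangent at (2, 4): λ = (3·2² + 4)/(2·4) ≡ 3/8. 8⁻¹ ≡ 5 (mod 13), so λ ≡ 3·5 ≡ 2.
  x = λ² - 2 - 2 = 4 - 4 ≡ 0; y = λ·(2 - 0) - 4 ≡ 0. → (0, 0)

(0, 0)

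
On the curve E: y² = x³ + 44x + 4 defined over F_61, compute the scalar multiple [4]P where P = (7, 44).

Double-and-add on 4 = (100)₂. Start with P = (7, 44) for the leading 1-bit.
double: tangent at (7, 44): λ = (3·7² + 44)/(2·44) ≡ 8/27. 27⁻¹ ≡ 52 (mod 61), so λ ≡ 8·52 ≡ 50.
  x = λ² - 7 - 7 = 2500 - 14 ≡ 46; y = λ·(7 - 46) - 44 ≡ 19. → (46, 19)
double: tangent at (46, 19): λ = (3·46² + 44)/(2·19) ≡ 48/38. 38⁻¹ ≡ 53 (mod 61), so λ ≡ 48·53 ≡ 43.
  x = λ² - 46 - 46 = 1849 - 92 ≡ 49; y = λ·(46 - 49) - 19 ≡ 35. → (49, 35)

(49, 35)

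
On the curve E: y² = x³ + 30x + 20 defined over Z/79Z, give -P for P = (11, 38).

(11, 41)

-(11, 38) = (11, -38 mod 79) = (11, 41).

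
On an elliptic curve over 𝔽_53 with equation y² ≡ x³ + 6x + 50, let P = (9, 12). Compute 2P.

tangent at (9, 12): λ = (3·9² + 6)/(2·12) ≡ 37/24. 24⁻¹ ≡ 42 (mod 53), so λ ≡ 37·42 ≡ 17.
  x = λ² - 9 - 9 = 289 - 18 ≡ 6; y = λ·(9 - 6) - 12 ≡ 39. → (6, 39)

(6, 39)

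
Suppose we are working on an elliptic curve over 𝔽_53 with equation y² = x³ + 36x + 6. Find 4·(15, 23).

(38, 15)

Write Q = (15, 23).
Repeated addition: build up to 4Q.
2Q: tangent at (15, 23): λ = (3·15² + 36)/(2·23) ≡ 22/46. 46⁻¹ ≡ 15 (mod 53) since 46·15 = 690 ≡ 1, so λ ≡ 22·15 ≡ 12.
  x = λ² - 15 - 15 = 144 - 30 ≡ 8; y = λ·(15 - 8) - 23 ≡ 8. → (8, 8)
3Q: (8, 8) + (15, 23). λ = (23 - 8)/(15 - 8) ≡ 15/7 mod 53. 7⁻¹ ≡ 38 (mod 53), so λ ≡ 40.
  x = λ² - 8 - 15 = 1600 - 23 ≡ 40; y = λ·(8 - 40) - 8 ≡ 37. → (40, 37)
4Q: (40, 37) + (15, 23). λ = (23 - 37)/(15 - 40) ≡ 39/28 mod 53. 28⁻¹ ≡ 36 (mod 53), so λ ≡ 26.
  x = λ² - 40 - 15 = 676 - 55 ≡ 38; y = λ·(40 - 38) - 37 ≡ 15. → (38, 15)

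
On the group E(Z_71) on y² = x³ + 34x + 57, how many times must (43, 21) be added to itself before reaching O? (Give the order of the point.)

10

2P: tangent at (43, 21): λ = (3·43² + 34)/(2·21) ≡ 43/42. 42⁻¹ ≡ 22 (mod 71) since 42·22 = 924 ≡ 1, so λ ≡ 43·22 ≡ 23.
  x = λ² - 43 - 43 = 529 - 86 ≡ 17; y = λ·(43 - 17) - 21 ≡ 9. → (17, 9)
3P: (17, 9) + (43, 21). λ = (21 - 9)/(43 - 17) ≡ 12/26 mod 71. 26⁻¹ ≡ 41 (mod 71), so λ ≡ 66.
  x = λ² - 17 - 43 = 4356 - 60 ≡ 36; y = λ·(17 - 36) - 9 ≡ 15. → (36, 15)
4P: (36, 15) + (43, 21). λ = (21 - 15)/(43 - 36) ≡ 6/7 mod 71. 7⁻¹ ≡ 61 (mod 71), so λ ≡ 11.
  x = λ² - 36 - 43 = 121 - 79 ≡ 42; y = λ·(36 - 42) - 15 ≡ 61. → (42, 61)
5P: (42, 61) + (43, 21). λ = (21 - 61)/(43 - 42) ≡ 31/1 mod 71. 1⁻¹ ≡ 1 (mod 71), so λ ≡ 31.
  x = λ² - 42 - 43 = 961 - 85 ≡ 24; y = λ·(42 - 24) - 61 ≡ 0. → (24, 0)
6P: (24, 0) + (43, 21). λ = (21 - 0)/(43 - 24) ≡ 21/19 mod 71. 19⁻¹ ≡ 15 (mod 71), so λ ≡ 31.
  x = λ² - 24 - 43 = 961 - 67 ≡ 42; y = λ·(24 - 42) - 0 ≡ 10. → (42, 10)
7P: (42, 10) + (43, 21). λ = (21 - 10)/(43 - 42) ≡ 11/1 mod 71. 1⁻¹ ≡ 1 (mod 71), so λ ≡ 11.
  x = λ² - 42 - 43 = 121 - 85 ≡ 36; y = λ·(42 - 36) - 10 ≡ 56. → (36, 56)
8P: (36, 56) + (43, 21). λ = (21 - 56)/(43 - 36) ≡ 36/7 mod 71. 7⁻¹ ≡ 61 (mod 71), so λ ≡ 66.
  x = λ² - 36 - 43 = 4356 - 79 ≡ 17; y = λ·(36 - 17) - 56 ≡ 62. → (17, 62)
9P: (17, 62) + (43, 21). λ = (21 - 62)/(43 - 17) ≡ 30/26 mod 71. 26⁻¹ ≡ 41 (mod 71), so λ ≡ 23.
  x = λ² - 17 - 43 = 529 - 60 ≡ 43; y = λ·(17 - 43) - 62 ≡ 50. → (43, 50)
10P: (43, 50) + (43, 21): same x and y₁ ≡ -y₂, so the sum is O.
10P = O, so the order is 10.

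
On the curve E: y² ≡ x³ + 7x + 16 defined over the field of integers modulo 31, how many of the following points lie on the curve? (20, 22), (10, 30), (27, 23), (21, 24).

(20, 22): 22² ≡ 19, rhs ≡ 3 → off.
(10, 30): 30² ≡ 1, rhs ≡ 1 → on.
(27, 23): 23² ≡ 2, rhs ≡ 17 → off.
(21, 24): 24² ≡ 18, rhs ≡ 0 → off.

1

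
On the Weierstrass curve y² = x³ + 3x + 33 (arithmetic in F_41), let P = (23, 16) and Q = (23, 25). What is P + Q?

The two points share x = 23 and their y-coordinates satisfy 16 + 25 ≡ 0 (mod 41), so they are inverses. Their sum is O.

O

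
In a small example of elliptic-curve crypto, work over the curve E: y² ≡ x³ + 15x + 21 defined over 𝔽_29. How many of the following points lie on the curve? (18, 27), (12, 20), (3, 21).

(18, 27): 27² ≡ 4, rhs ≡ 4 → on.
(12, 20): 20² ≡ 23, rhs ≡ 15 → off.
(3, 21): 21² ≡ 6, rhs ≡ 6 → on.

2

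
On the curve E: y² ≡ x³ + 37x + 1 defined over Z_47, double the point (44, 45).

(27, 12)

tangent at (44, 45): λ = (3·44² + 37)/(2·45) ≡ 17/43. 43⁻¹ ≡ 35 (mod 47), so λ ≡ 17·35 ≡ 31.
  x = λ² - 44 - 44 = 961 - 88 ≡ 27; y = λ·(44 - 27) - 45 ≡ 12. → (27, 12)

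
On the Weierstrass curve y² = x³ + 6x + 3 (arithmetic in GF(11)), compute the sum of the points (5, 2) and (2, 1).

(9, 4)

(5, 2) + (2, 1). λ = (1 - 2)/(2 - 5) ≡ 10/8 mod 11. 8⁻¹ ≡ 7 (mod 11), so λ ≡ 4.
  x = λ² - 5 - 2 = 16 - 7 ≡ 9; y = λ·(5 - 9) - 2 ≡ 4. → (9, 4)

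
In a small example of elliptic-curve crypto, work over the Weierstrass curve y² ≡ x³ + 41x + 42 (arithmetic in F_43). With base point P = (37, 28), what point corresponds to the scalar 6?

(30, 8)

Repeated addition: build up to 6P.
2P: tangent at (37, 28): λ = (3·37² + 41)/(2·28) ≡ 20/13. 13⁻¹ ≡ 10 (mod 43), so λ ≡ 20·10 ≡ 28.
  x = λ² - 37 - 37 = 784 - 74 ≡ 22; y = λ·(37 - 22) - 28 ≡ 5. → (22, 5)
3P: (22, 5) + (37, 28). λ = (28 - 5)/(37 - 22) ≡ 23/15 mod 43. 15⁻¹ ≡ 23 (mod 43), so λ ≡ 13.
  x = λ² - 22 - 37 = 169 - 59 ≡ 24; y = λ·(22 - 24) - 5 ≡ 12. → (24, 12)
4P: (24, 12) + (37, 28). λ = (28 - 12)/(37 - 24) ≡ 16/13 mod 43. 13⁻¹ ≡ 10 (mod 43) since 13·10 = 130 ≡ 1, so λ ≡ 31.
  x = λ² - 24 - 37 = 961 - 61 ≡ 40; y = λ·(24 - 40) - 12 ≡ 8. → (40, 8)
5P: (40, 8) + (37, 28). λ = (28 - 8)/(37 - 40) ≡ 20/40 mod 43. 40⁻¹ ≡ 14 (mod 43), so λ ≡ 22.
  x = λ² - 40 - 37 = 484 - 77 ≡ 20; y = λ·(40 - 20) - 8 ≡ 2. → (20, 2)
6P: (20, 2) + (37, 28). λ = (28 - 2)/(37 - 20) ≡ 26/17 mod 43. 17⁻¹ ≡ 38 (mod 43), so λ ≡ 42.
  x = λ² - 20 - 37 = 1764 - 57 ≡ 30; y = λ·(20 - 30) - 2 ≡ 8. → (30, 8)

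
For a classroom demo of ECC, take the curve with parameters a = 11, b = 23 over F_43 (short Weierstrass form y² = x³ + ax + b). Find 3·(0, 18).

Write Q = (0, 18).
Repeated addition: build up to 3Q.
2Q: tangent at (0, 18): λ = (3·0² + 11)/(2·18) ≡ 11/36. 36⁻¹ ≡ 6 (mod 43) since 36·6 = 216 ≡ 1, so λ ≡ 11·6 ≡ 23.
  x = λ² - 0 - 0 = 529 - 0 ≡ 13; y = λ·(0 - 13) - 18 ≡ 27. → (13, 27)
3Q: (13, 27) + (0, 18). λ = (18 - 27)/(0 - 13) ≡ 34/30 mod 43. 30⁻¹ ≡ 33 (mod 43) since 30·33 = 990 ≡ 1, so λ ≡ 4.
  x = λ² - 13 - 0 = 16 - 13 ≡ 3; y = λ·(13 - 3) - 27 ≡ 13. → (3, 13)

(3, 13)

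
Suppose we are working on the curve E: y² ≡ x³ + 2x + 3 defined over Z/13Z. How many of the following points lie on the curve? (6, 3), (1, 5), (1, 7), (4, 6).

(6, 3): 3² ≡ 9, rhs ≡ 10 → off.
(1, 5): 5² ≡ 12, rhs ≡ 6 → off.
(1, 7): 7² ≡ 10, rhs ≡ 6 → off.
(4, 6): 6² ≡ 10, rhs ≡ 10 → on.

1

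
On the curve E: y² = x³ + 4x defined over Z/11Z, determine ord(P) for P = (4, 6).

2P: tangent at (4, 6): λ = (3·4² + 4)/(2·6) ≡ 8/1. 1⁻¹ ≡ 1 (mod 11), so λ ≡ 8·1 ≡ 8.
  x = λ² - 4 - 4 = 64 - 8 ≡ 1; y = λ·(4 - 1) - 6 ≡ 7. → (1, 7)
3P: (1, 7) + (4, 6). λ = (6 - 7)/(4 - 1) ≡ 10/3 mod 11. 3⁻¹ ≡ 4 (mod 11) since 3·4 = 12 ≡ 1, so λ ≡ 7.
  x = λ² - 1 - 4 = 49 - 5 ≡ 0; y = λ·(1 - 0) - 7 ≡ 0. → (0, 0)
4P: (0, 0) + (4, 6). λ = (6 - 0)/(4 - 0) ≡ 6/4 mod 11. 4⁻¹ ≡ 3 (mod 11), so λ ≡ 7.
  x = λ² - 0 - 4 = 49 - 4 ≡ 1; y = λ·(0 - 1) - 0 ≡ 4. → (1, 4)
5P: (1, 4) + (4, 6). λ = (6 - 4)/(4 - 1) ≡ 2/3 mod 11. 3⁻¹ ≡ 4 (mod 11), so λ ≡ 8.
  x = λ² - 1 - 4 = 64 - 5 ≡ 4; y = λ·(1 - 4) - 4 ≡ 5. → (4, 5)
6P: (4, 5) + (4, 6): same x and y₁ ≡ -y₂, so the sum is the point at infinity.
6P = the point at infinity, so the order is 6.

6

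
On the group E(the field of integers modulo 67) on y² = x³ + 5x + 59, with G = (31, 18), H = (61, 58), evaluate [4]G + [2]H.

First 4G:
Double-and-add on 4 = (100)₂. Start with G = (31, 18) for the leading 1-bit.
double: tangent at (31, 18): λ = (3·31² + 5)/(2·18) ≡ 7/36. 36⁻¹ ≡ 54 (mod 67), so λ ≡ 7·54 ≡ 43.
  x = λ² - 31 - 31 = 1849 - 62 ≡ 45; y = λ·(31 - 45) - 18 ≡ 50. → (45, 50)
double: tangent at (45, 50): λ = (3·45² + 5)/(2·50) ≡ 50/33. 33⁻¹ ≡ 65 (mod 67), so λ ≡ 50·65 ≡ 34.
  x = λ² - 45 - 45 = 1156 - 90 ≡ 61; y = λ·(45 - 61) - 50 ≡ 9. → (61, 9)
4G = (61, 9).
Next 2H:
Repeated addition: build up to 2H.
2H: tangent at (61, 58): λ = (3·61² + 5)/(2·58) ≡ 46/49. 49⁻¹ ≡ 26 (mod 67), so λ ≡ 46·26 ≡ 57.
  x = λ² - 61 - 61 = 3249 - 122 ≡ 45; y = λ·(61 - 45) - 58 ≡ 50. → (45, 50)
2H = (45, 50).
Finally 4G + 2H:
(61, 9) + (45, 50). λ = (50 - 9)/(45 - 61) ≡ 41/51 mod 67. 51⁻¹ ≡ 46 (mod 67), so λ ≡ 10.
  x = λ² - 61 - 45 = 100 - 106 ≡ 61; y = λ·(61 - 61) - 9 ≡ 58. → (61, 58)

(61, 58)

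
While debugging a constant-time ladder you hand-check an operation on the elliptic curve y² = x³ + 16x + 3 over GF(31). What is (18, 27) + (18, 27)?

(3, 27)

tangent at (18, 27): λ = (3·18² + 16)/(2·27) ≡ 27/23. 23⁻¹ ≡ 27 (mod 31) since 23·27 = 621 ≡ 1, so λ ≡ 27·27 ≡ 16.
  x = λ² - 18 - 18 = 256 - 36 ≡ 3; y = λ·(18 - 3) - 27 ≡ 27. → (3, 27)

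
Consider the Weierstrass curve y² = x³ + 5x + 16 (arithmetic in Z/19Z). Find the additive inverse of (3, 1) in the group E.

(3, 18)

-(3, 1) = (3, -1 mod 19) = (3, 18).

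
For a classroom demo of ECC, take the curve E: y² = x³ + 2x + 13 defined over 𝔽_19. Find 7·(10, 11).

(10, 11)

Write G = (10, 11).
Double-and-add on 7 = (111)₂. Start with G = (10, 11) for the leading 1-bit.
double: tangent at (10, 11): λ = (3·10² + 2)/(2·11) ≡ 17/3. 3⁻¹ ≡ 13 (mod 19), so λ ≡ 17·13 ≡ 12.
  x = λ² - 10 - 10 = 144 - 20 ≡ 10; y = λ·(10 - 10) - 11 ≡ 8. → (10, 8)
add G: (10, 8) + (10, 11): same x and y₁ ≡ -y₂, so the sum is O.
double: O + O = O (identity).
add G: O + (10, 11) = (10, 11) (identity).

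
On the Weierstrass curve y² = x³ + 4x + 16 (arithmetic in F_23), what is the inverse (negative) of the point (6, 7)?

-(6, 7) = (6, -7 mod 23) = (6, 16).

(6, 16)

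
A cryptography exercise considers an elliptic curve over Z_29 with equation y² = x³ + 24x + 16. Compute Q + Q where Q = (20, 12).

tangent at (20, 12): λ = (3·20² + 24)/(2·12) ≡ 6/24. 24⁻¹ ≡ 23 (mod 29), so λ ≡ 6·23 ≡ 22.
  x = λ² - 20 - 20 = 484 - 40 ≡ 9; y = λ·(20 - 9) - 12 ≡ 27. → (9, 27)

(9, 27)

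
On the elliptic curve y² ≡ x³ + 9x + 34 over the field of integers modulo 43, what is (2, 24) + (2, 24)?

(36, 31)

tangent at (2, 24): λ = (3·2² + 9)/(2·24) ≡ 21/5. 5⁻¹ ≡ 26 (mod 43), so λ ≡ 21·26 ≡ 30.
  x = λ² - 2 - 2 = 900 - 4 ≡ 36; y = λ·(2 - 36) - 24 ≡ 31. → (36, 31)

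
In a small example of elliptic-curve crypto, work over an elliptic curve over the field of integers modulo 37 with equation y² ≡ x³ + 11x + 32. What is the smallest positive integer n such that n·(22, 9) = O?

8

2P: tangent at (22, 9): λ = (3·22² + 11)/(2·9) ≡ 20/18. 18⁻¹ ≡ 35 (mod 37), so λ ≡ 20·35 ≡ 34.
  x = λ² - 22 - 22 = 1156 - 44 ≡ 2; y = λ·(22 - 2) - 9 ≡ 5. → (2, 5)
3P: (2, 5) + (22, 9). λ = (9 - 5)/(22 - 2) ≡ 4/20 mod 37. 20⁻¹ ≡ 13 (mod 37) since 20·13 = 260 ≡ 1, so λ ≡ 15.
  x = λ² - 2 - 22 = 225 - 24 ≡ 16; y = λ·(2 - 16) - 5 ≡ 7. → (16, 7)
4P: (16, 7) + (22, 9). λ = (9 - 7)/(22 - 16) ≡ 2/6 mod 37. 6⁻¹ ≡ 31 (mod 37), so λ ≡ 25.
  x = λ² - 16 - 22 = 625 - 38 ≡ 32; y = λ·(16 - 32) - 7 ≡ 0. → (32, 0)
5P: (32, 0) + (22, 9). λ = (9 - 0)/(22 - 32) ≡ 9/27 mod 37. 27⁻¹ ≡ 11 (mod 37), so λ ≡ 25.
  x = λ² - 32 - 22 = 625 - 54 ≡ 16; y = λ·(32 - 16) - 0 ≡ 30. → (16, 30)
6P: (16, 30) + (22, 9). λ = (9 - 30)/(22 - 16) ≡ 16/6 mod 37. 6⁻¹ ≡ 31 (mod 37) since 6·31 = 186 ≡ 1, so λ ≡ 15.
  x = λ² - 16 - 22 = 225 - 38 ≡ 2; y = λ·(16 - 2) - 30 ≡ 32. → (2, 32)
7P: (2, 32) + (22, 9). λ = (9 - 32)/(22 - 2) ≡ 14/20 mod 37. 20⁻¹ ≡ 13 (mod 37), so λ ≡ 34.
  x = λ² - 2 - 22 = 1156 - 24 ≡ 22; y = λ·(2 - 22) - 32 ≡ 28. → (22, 28)
8P: (22, 28) + (22, 9): same x and y₁ ≡ -y₂, so the sum is O.
8P = O, so the order is 8.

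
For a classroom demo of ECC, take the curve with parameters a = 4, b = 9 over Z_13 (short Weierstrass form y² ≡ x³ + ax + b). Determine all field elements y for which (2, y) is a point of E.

5, 8

x³ + 4x + 9 = 25 ≡ 12 (mod 13).
Square roots of 12 mod 13: 5 and 8 (since 5² = 25 ≡ 12).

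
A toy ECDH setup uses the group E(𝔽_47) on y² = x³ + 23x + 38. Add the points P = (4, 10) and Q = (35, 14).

(11, 27)

(4, 10) + (35, 14). λ = (14 - 10)/(35 - 4) ≡ 4/31 mod 47. 31⁻¹ ≡ 44 (mod 47), so λ ≡ 35.
  x = λ² - 4 - 35 = 1225 - 39 ≡ 11; y = λ·(4 - 11) - 10 ≡ 27. → (11, 27)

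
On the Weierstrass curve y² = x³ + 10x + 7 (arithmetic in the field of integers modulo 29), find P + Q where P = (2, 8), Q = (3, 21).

(19, 3)

(2, 8) + (3, 21). λ = (21 - 8)/(3 - 2) ≡ 13/1 mod 29. 1⁻¹ ≡ 1 (mod 29) since 1·1 = 1 ≡ 1, so λ ≡ 13.
  x = λ² - 2 - 3 = 169 - 5 ≡ 19; y = λ·(2 - 19) - 8 ≡ 3. → (19, 3)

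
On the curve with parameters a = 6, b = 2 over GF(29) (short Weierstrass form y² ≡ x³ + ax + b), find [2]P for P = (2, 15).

tangent at (2, 15): λ = (3·2² + 6)/(2·15) ≡ 18/1. 1⁻¹ ≡ 1 (mod 29) since 1·1 = 1 ≡ 1, so λ ≡ 18·1 ≡ 18.
  x = λ² - 2 - 2 = 324 - 4 ≡ 1; y = λ·(2 - 1) - 15 ≡ 3. → (1, 3)

(1, 3)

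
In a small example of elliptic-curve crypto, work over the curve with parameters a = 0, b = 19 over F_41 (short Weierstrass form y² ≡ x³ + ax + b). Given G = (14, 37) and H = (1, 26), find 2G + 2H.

(14, 37)

First 2G:
Repeated addition: build up to 2G.
2G: tangent at (14, 37): λ = (3·14² + 0)/(2·37) ≡ 14/33. 33⁻¹ ≡ 5 (mod 41) since 33·5 = 165 ≡ 1, so λ ≡ 14·5 ≡ 29.
  x = λ² - 14 - 14 = 841 - 28 ≡ 34; y = λ·(14 - 34) - 37 ≡ 39. → (34, 39)
2G = (34, 39).
Next 2H:
Repeated addition: build up to 2H.
2H: tangent at (1, 26): λ = (3·1² + 0)/(2·26) ≡ 3/11. 11⁻¹ ≡ 15 (mod 41), so λ ≡ 3·15 ≡ 4.
  x = λ² - 1 - 1 = 16 - 2 ≡ 14; y = λ·(1 - 14) - 26 ≡ 4. → (14, 4)
2H = (14, 4).
Finally 2G + 2H:
(34, 39) + (14, 4). λ = (4 - 39)/(14 - 34) ≡ 6/21 mod 41. 21⁻¹ ≡ 2 (mod 41), so λ ≡ 12.
  x = λ² - 34 - 14 = 144 - 48 ≡ 14; y = λ·(34 - 14) - 39 ≡ 37. → (14, 37)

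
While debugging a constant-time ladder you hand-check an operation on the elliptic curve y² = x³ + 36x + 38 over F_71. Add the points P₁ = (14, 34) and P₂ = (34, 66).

(14, 34) + (34, 66). λ = (66 - 34)/(34 - 14) ≡ 32/20 mod 71. 20⁻¹ ≡ 32 (mod 71), so λ ≡ 30.
  x = λ² - 14 - 34 = 900 - 48 ≡ 0; y = λ·(14 - 0) - 34 ≡ 31. → (0, 31)

(0, 31)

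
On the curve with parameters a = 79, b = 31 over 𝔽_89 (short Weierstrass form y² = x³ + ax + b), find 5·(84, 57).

(57, 35)

Write Q = (84, 57).
Repeated addition: build up to 5Q.
2Q: tangent at (84, 57): λ = (3·84² + 79)/(2·57) ≡ 65/25. 25⁻¹ ≡ 57 (mod 89), so λ ≡ 65·57 ≡ 56.
  x = λ² - 84 - 84 = 3136 - 168 ≡ 31; y = λ·(84 - 31) - 57 ≡ 63. → (31, 63)
3Q: (31, 63) + (84, 57). λ = (57 - 63)/(84 - 31) ≡ 83/53 mod 89. 53⁻¹ ≡ 42 (mod 89), so λ ≡ 15.
  x = λ² - 31 - 84 = 225 - 115 ≡ 21; y = λ·(31 - 21) - 63 ≡ 87. → (21, 87)
4Q: (21, 87) + (84, 57). λ = (57 - 87)/(84 - 21) ≡ 59/63 mod 89. 63⁻¹ ≡ 65 (mod 89) since 63·65 = 4095 ≡ 1, so λ ≡ 8.
  x = λ² - 21 - 84 = 64 - 105 ≡ 48; y = λ·(21 - 48) - 87 ≡ 53. → (48, 53)
5Q: (48, 53) + (84, 57). λ = (57 - 53)/(84 - 48) ≡ 4/36 mod 89. 36⁻¹ ≡ 47 (mod 89), so λ ≡ 10.
  x = λ² - 48 - 84 = 100 - 132 ≡ 57; y = λ·(48 - 57) - 53 ≡ 35. → (57, 35)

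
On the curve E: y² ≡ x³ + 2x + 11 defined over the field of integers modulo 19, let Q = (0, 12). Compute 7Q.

Repeated addition: build up to 7Q.
2Q: tangent at (0, 12): λ = (3·0² + 2)/(2·12) ≡ 2/5. 5⁻¹ ≡ 4 (mod 19), so λ ≡ 2·4 ≡ 8.
  x = λ² - 0 - 0 = 64 - 0 ≡ 7; y = λ·(0 - 7) - 12 ≡ 8. → (7, 8)
3Q: (7, 8) + (0, 12). λ = (12 - 8)/(0 - 7) ≡ 4/12 mod 19. 12⁻¹ ≡ 8 (mod 19), so λ ≡ 13.
  x = λ² - 7 - 0 = 169 - 7 ≡ 10; y = λ·(7 - 10) - 8 ≡ 10. → (10, 10)
4Q: (10, 10) + (0, 12). λ = (12 - 10)/(0 - 10) ≡ 2/9 mod 19. 9⁻¹ ≡ 17 (mod 19) since 9·17 = 153 ≡ 1, so λ ≡ 15.
  x = λ² - 10 - 0 = 225 - 10 ≡ 6; y = λ·(10 - 6) - 10 ≡ 12. → (6, 12)
5Q: (6, 12) + (0, 12). λ = (12 - 12)/(0 - 6) ≡ 0/13 mod 19. 13⁻¹ ≡ 3 (mod 19), so λ ≡ 0.
  x = λ² - 6 - 0 = 0 - 6 ≡ 13; y = λ·(6 - 13) - 12 ≡ 7. → (13, 7)
6Q: (13, 7) + (0, 12). λ = (12 - 7)/(0 - 13) ≡ 5/6 mod 19. 6⁻¹ ≡ 16 (mod 19), so λ ≡ 4.
  x = λ² - 13 - 0 = 16 - 13 ≡ 3; y = λ·(13 - 3) - 7 ≡ 14. → (3, 14)
7Q: (3, 14) + (0, 12). λ = (12 - 14)/(0 - 3) ≡ 17/16 mod 19. 16⁻¹ ≡ 6 (mod 19), so λ ≡ 7.
  x = λ² - 3 - 0 = 49 - 3 ≡ 8; y = λ·(3 - 8) - 14 ≡ 8. → (8, 8)

(8, 8)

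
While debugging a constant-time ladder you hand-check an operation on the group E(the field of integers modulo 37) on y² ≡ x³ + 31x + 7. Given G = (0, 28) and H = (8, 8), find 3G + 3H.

First 3G:
Repeated addition: build up to 3G.
2G: tangent at (0, 28): λ = (3·0² + 31)/(2·28) ≡ 31/19. 19⁻¹ ≡ 2 (mod 37) since 19·2 = 38 ≡ 1, so λ ≡ 31·2 ≡ 25.
  x = λ² - 0 - 0 = 625 - 0 ≡ 33; y = λ·(0 - 33) - 28 ≡ 35. → (33, 35)
3G: (33, 35) + (0, 28). λ = (28 - 35)/(0 - 33) ≡ 30/4 mod 37. 4⁻¹ ≡ 28 (mod 37) since 4·28 = 112 ≡ 1, so λ ≡ 26.
  x = λ² - 33 - 0 = 676 - 33 ≡ 14; y = λ·(33 - 14) - 35 ≡ 15. → (14, 15)
3G = (14, 15).
Next 3H:
Repeated addition: build up to 3H.
2H: tangent at (8, 8): λ = (3·8² + 31)/(2·8) ≡ 1/16. 16⁻¹ ≡ 7 (mod 37), so λ ≡ 1·7 ≡ 7.
  x = λ² - 8 - 8 = 49 - 16 ≡ 33; y = λ·(8 - 33) - 8 ≡ 2. → (33, 2)
3H: (33, 2) + (8, 8). λ = (8 - 2)/(8 - 33) ≡ 6/12 mod 37. 12⁻¹ ≡ 34 (mod 37), so λ ≡ 19.
  x = λ² - 33 - 8 = 361 - 41 ≡ 24; y = λ·(33 - 24) - 2 ≡ 21. → (24, 21)
3H = (24, 21).
Finally 3G + 3H:
(14, 15) + (24, 21). λ = (21 - 15)/(24 - 14) ≡ 6/10 mod 37. 10⁻¹ ≡ 26 (mod 37) since 10·26 = 260 ≡ 1, so λ ≡ 8.
  x = λ² - 14 - 24 = 64 - 38 ≡ 26; y = λ·(14 - 26) - 15 ≡ 0. → (26, 0)

(26, 0)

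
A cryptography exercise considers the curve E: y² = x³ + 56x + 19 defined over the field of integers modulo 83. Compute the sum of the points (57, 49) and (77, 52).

(48, 81)

(57, 49) + (77, 52). λ = (52 - 49)/(77 - 57) ≡ 3/20 mod 83. 20⁻¹ ≡ 54 (mod 83) since 20·54 = 1080 ≡ 1, so λ ≡ 79.
  x = λ² - 57 - 77 = 6241 - 134 ≡ 48; y = λ·(57 - 48) - 49 ≡ 81. → (48, 81)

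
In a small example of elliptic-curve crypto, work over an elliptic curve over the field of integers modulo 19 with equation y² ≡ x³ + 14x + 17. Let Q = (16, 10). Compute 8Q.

Double-and-add on 8 = (1000)₂. Start with Q = (16, 10) for the leading 1-bit.
double: tangent at (16, 10): λ = (3·16² + 14)/(2·10) ≡ 3/1. 1⁻¹ ≡ 1 (mod 19), so λ ≡ 3·1 ≡ 3.
  x = λ² - 16 - 16 = 9 - 32 ≡ 15; y = λ·(16 - 15) - 10 ≡ 12. → (15, 12)
double: tangent at (15, 12): λ = (3·15² + 14)/(2·12) ≡ 5/5. 5⁻¹ ≡ 4 (mod 19), so λ ≡ 5·4 ≡ 1.
  x = λ² - 15 - 15 = 1 - 30 ≡ 9; y = λ·(15 - 9) - 12 ≡ 13. → (9, 13)
double: tangent at (9, 13): λ = (3·9² + 14)/(2·13) ≡ 10/7. 7⁻¹ ≡ 11 (mod 19), so λ ≡ 10·11 ≡ 15.
  x = λ² - 9 - 9 = 225 - 18 ≡ 17; y = λ·(9 - 17) - 13 ≡ 0. → (17, 0)

(17, 0)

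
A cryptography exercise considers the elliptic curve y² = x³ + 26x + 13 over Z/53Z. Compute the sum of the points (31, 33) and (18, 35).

(31, 33) + (18, 35). λ = (35 - 33)/(18 - 31) ≡ 2/40 mod 53. 40⁻¹ ≡ 4 (mod 53), so λ ≡ 8.
  x = λ² - 31 - 18 = 64 - 49 ≡ 15; y = λ·(31 - 15) - 33 ≡ 42. → (15, 42)

(15, 42)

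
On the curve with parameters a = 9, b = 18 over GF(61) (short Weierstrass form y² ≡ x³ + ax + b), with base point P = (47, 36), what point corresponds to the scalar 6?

Repeated addition: build up to 6P.
2P: tangent at (47, 36): λ = (3·47² + 9)/(2·36) ≡ 48/11. 11⁻¹ ≡ 50 (mod 61) since 11·50 = 550 ≡ 1, so λ ≡ 48·50 ≡ 21.
  x = λ² - 47 - 47 = 441 - 94 ≡ 42; y = λ·(47 - 42) - 36 ≡ 8. → (42, 8)
3P: (42, 8) + (47, 36). λ = (36 - 8)/(47 - 42) ≡ 28/5 mod 61. 5⁻¹ ≡ 49 (mod 61) since 5·49 = 245 ≡ 1, so λ ≡ 30.
  x = λ² - 42 - 47 = 900 - 89 ≡ 18; y = λ·(42 - 18) - 8 ≡ 41. → (18, 41)
4P: (18, 41) + (47, 36). λ = (36 - 41)/(47 - 18) ≡ 56/29 mod 61. 29⁻¹ ≡ 40 (mod 61) since 29·40 = 1160 ≡ 1, so λ ≡ 44.
  x = λ² - 18 - 47 = 1936 - 65 ≡ 41; y = λ·(18 - 41) - 41 ≡ 45. → (41, 45)
5P: (41, 45) + (47, 36). λ = (36 - 45)/(47 - 41) ≡ 52/6 mod 61. 6⁻¹ ≡ 51 (mod 61) since 6·51 = 306 ≡ 1, so λ ≡ 29.
  x = λ² - 41 - 47 = 841 - 88 ≡ 21; y = λ·(41 - 21) - 45 ≡ 47. → (21, 47)
6P: (21, 47) + (47, 36). λ = (36 - 47)/(47 - 21) ≡ 50/26 mod 61. 26⁻¹ ≡ 54 (mod 61), so λ ≡ 16.
  x = λ² - 21 - 47 = 256 - 68 ≡ 5; y = λ·(21 - 5) - 47 ≡ 26. → (5, 26)

(5, 26)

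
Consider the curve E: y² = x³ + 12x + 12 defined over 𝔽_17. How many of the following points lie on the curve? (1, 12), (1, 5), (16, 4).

3

(1, 12): 12² ≡ 8, rhs ≡ 8 → on.
(1, 5): 5² ≡ 8, rhs ≡ 8 → on.
(16, 4): 4² ≡ 16, rhs ≡ 16 → on.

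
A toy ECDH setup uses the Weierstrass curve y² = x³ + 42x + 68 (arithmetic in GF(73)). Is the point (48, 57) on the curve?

yes

y² = 57² ≡ 37; x³ + 42x + 68 = 112676 ≡ 37 (mod 73). 37 = 37.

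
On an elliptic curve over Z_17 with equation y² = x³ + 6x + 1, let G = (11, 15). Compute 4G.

(0, 16)

Repeated addition: build up to 4G.
2G: tangent at (11, 15): λ = (3·11² + 6)/(2·15) ≡ 12/13. 13⁻¹ ≡ 4 (mod 17), so λ ≡ 12·4 ≡ 14.
  x = λ² - 11 - 11 = 196 - 22 ≡ 4; y = λ·(11 - 4) - 15 ≡ 15. → (4, 15)
3G: (4, 15) + (11, 15). λ = (15 - 15)/(11 - 4) ≡ 0/7 mod 17. 7⁻¹ ≡ 5 (mod 17), so λ ≡ 0.
  x = λ² - 4 - 11 = 0 - 15 ≡ 2; y = λ·(4 - 2) - 15 ≡ 2. → (2, 2)
4G: (2, 2) + (11, 15). λ = (15 - 2)/(11 - 2) ≡ 13/9 mod 17. 9⁻¹ ≡ 2 (mod 17) since 9·2 = 18 ≡ 1, so λ ≡ 9.
  x = λ² - 2 - 11 = 81 - 13 ≡ 0; y = λ·(2 - 0) - 2 ≡ 16. → (0, 16)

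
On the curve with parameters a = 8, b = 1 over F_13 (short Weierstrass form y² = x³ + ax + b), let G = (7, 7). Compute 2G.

(0, 12)

tangent at (7, 7): λ = (3·7² + 8)/(2·7) ≡ 12/1. 1⁻¹ ≡ 1 (mod 13), so λ ≡ 12·1 ≡ 12.
  x = λ² - 7 - 7 = 144 - 14 ≡ 0; y = λ·(7 - 0) - 7 ≡ 12. → (0, 12)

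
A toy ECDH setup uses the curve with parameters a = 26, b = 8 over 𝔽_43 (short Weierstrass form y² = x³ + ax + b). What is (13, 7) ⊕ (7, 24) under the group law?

(37, 18)

(13, 7) + (7, 24). λ = (24 - 7)/(7 - 13) ≡ 17/37 mod 43. 37⁻¹ ≡ 7 (mod 43), so λ ≡ 33.
  x = λ² - 13 - 7 = 1089 - 20 ≡ 37; y = λ·(13 - 37) - 7 ≡ 18. → (37, 18)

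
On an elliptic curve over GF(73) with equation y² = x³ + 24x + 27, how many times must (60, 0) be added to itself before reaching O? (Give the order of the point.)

2

2P: (60, 0) + (60, 0): same x and y₁ ≡ -y₂, so the sum is O.
2P = O, so the order is 2.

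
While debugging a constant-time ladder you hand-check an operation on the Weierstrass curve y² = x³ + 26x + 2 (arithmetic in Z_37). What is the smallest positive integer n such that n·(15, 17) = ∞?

2P: tangent at (15, 17): λ = (3·15² + 26)/(2·17) ≡ 35/34. 34⁻¹ ≡ 12 (mod 37), so λ ≡ 35·12 ≡ 13.
  x = λ² - 15 - 15 = 169 - 30 ≡ 28; y = λ·(15 - 28) - 17 ≡ 36. → (28, 36)
3P: (28, 36) + (15, 17). λ = (17 - 36)/(15 - 28) ≡ 18/24 mod 37. 24⁻¹ ≡ 17 (mod 37) since 24·17 = 408 ≡ 1, so λ ≡ 10.
  x = λ² - 28 - 15 = 100 - 43 ≡ 20; y = λ·(28 - 20) - 36 ≡ 7. → (20, 7)
4P: (20, 7) + (15, 17). λ = (17 - 7)/(15 - 20) ≡ 10/32 mod 37. 32⁻¹ ≡ 22 (mod 37) since 32·22 = 704 ≡ 1, so λ ≡ 35.
  x = λ² - 20 - 15 = 1225 - 35 ≡ 6; y = λ·(20 - 6) - 7 ≡ 2. → (6, 2)
5P: (6, 2) + (15, 17). λ = (17 - 2)/(15 - 6) ≡ 15/9 mod 37. 9⁻¹ ≡ 33 (mod 37), so λ ≡ 14.
  x = λ² - 6 - 15 = 196 - 21 ≡ 27; y = λ·(6 - 27) - 2 ≡ 0. → (27, 0)
6P: (27, 0) + (15, 17). λ = (17 - 0)/(15 - 27) ≡ 17/25 mod 37. 25⁻¹ ≡ 3 (mod 37), so λ ≡ 14.
  x = λ² - 27 - 15 = 196 - 42 ≡ 6; y = λ·(27 - 6) - 0 ≡ 35. → (6, 35)
7P: (6, 35) + (15, 17). λ = (17 - 35)/(15 - 6) ≡ 19/9 mod 37. 9⁻¹ ≡ 33 (mod 37), so λ ≡ 35.
  x = λ² - 6 - 15 = 1225 - 21 ≡ 20; y = λ·(6 - 20) - 35 ≡ 30. → (20, 30)
8P: (20, 30) + (15, 17). λ = (17 - 30)/(15 - 20) ≡ 24/32 mod 37. 32⁻¹ ≡ 22 (mod 37) since 32·22 = 704 ≡ 1, so λ ≡ 10.
  x = λ² - 20 - 15 = 100 - 35 ≡ 28; y = λ·(20 - 28) - 30 ≡ 1. → (28, 1)
9P: (28, 1) + (15, 17). λ = (17 - 1)/(15 - 28) ≡ 16/24 mod 37. 24⁻¹ ≡ 17 (mod 37), so λ ≡ 13.
  x = λ² - 28 - 15 = 169 - 43 ≡ 15; y = λ·(28 - 15) - 1 ≡ 20. → (15, 20)
10P: (15, 20) + (15, 17): same x and y₁ ≡ -y₂, so the sum is ∞.
10P = ∞, so the order is 10.

10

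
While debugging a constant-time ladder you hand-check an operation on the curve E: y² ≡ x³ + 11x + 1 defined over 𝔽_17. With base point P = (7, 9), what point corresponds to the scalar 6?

(9, 9)

Double-and-add on 6 = (110)₂. Start with P = (7, 9) for the leading 1-bit.
double: tangent at (7, 9): λ = (3·7² + 11)/(2·9) ≡ 5/1. 1⁻¹ ≡ 1 (mod 17) since 1·1 = 1 ≡ 1, so λ ≡ 5·1 ≡ 5.
  x = λ² - 7 - 7 = 25 - 14 ≡ 11; y = λ·(7 - 11) - 9 ≡ 5. → (11, 5)
add P: (11, 5) + (7, 9). λ = (9 - 5)/(7 - 11) ≡ 4/13 mod 17. 13⁻¹ ≡ 4 (mod 17), so λ ≡ 16.
  x = λ² - 11 - 7 = 256 - 18 ≡ 0; y = λ·(11 - 0) - 5 ≡ 1. → (0, 1)
double: tangent at (0, 1): λ = (3·0² + 11)/(2·1) ≡ 11/2. 2⁻¹ ≡ 9 (mod 17) since 2·9 = 18 ≡ 1, so λ ≡ 11·9 ≡ 14.
  x = λ² - 0 - 0 = 196 - 0 ≡ 9; y = λ·(0 - 9) - 1 ≡ 9. → (9, 9)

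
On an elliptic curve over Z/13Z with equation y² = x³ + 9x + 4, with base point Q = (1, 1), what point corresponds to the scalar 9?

Double-and-add on 9 = (1001)₂. Start with Q = (1, 1) for the leading 1-bit.
double: tangent at (1, 1): λ = (3·1² + 9)/(2·1) ≡ 12/2. 2⁻¹ ≡ 7 (mod 13), so λ ≡ 12·7 ≡ 6.
  x = λ² - 1 - 1 = 36 - 2 ≡ 8; y = λ·(1 - 8) - 1 ≡ 9. → (8, 9)
double: tangent at (8, 9): λ = (3·8² + 9)/(2·9) ≡ 6/5. 5⁻¹ ≡ 8 (mod 13) since 5·8 = 40 ≡ 1, so λ ≡ 6·8 ≡ 9.
  x = λ² - 8 - 8 = 81 - 16 ≡ 0; y = λ·(8 - 0) - 9 ≡ 11. → (0, 11)
double: tangent at (0, 11): λ = (3·0² + 9)/(2·11) ≡ 9/9. 9⁻¹ ≡ 3 (mod 13), so λ ≡ 9·3 ≡ 1.
  x = λ² - 0 - 0 = 1 - 0 ≡ 1; y = λ·(0 - 1) - 11 ≡ 1. → (1, 1)
add Q: tangent at (1, 1): λ = (3·1² + 9)/(2·1) ≡ 12/2. 2⁻¹ ≡ 7 (mod 13), so λ ≡ 12·7 ≡ 6.
  x = λ² - 1 - 1 = 36 - 2 ≡ 8; y = λ·(1 - 8) - 1 ≡ 9. → (8, 9)

(8, 9)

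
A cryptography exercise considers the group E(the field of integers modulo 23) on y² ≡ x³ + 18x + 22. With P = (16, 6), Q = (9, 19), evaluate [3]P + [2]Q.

First 3P:
Repeated addition: build up to 3P.
2P: tangent at (16, 6): λ = (3·16² + 18)/(2·6) ≡ 4/12. 12⁻¹ ≡ 2 (mod 23), so λ ≡ 4·2 ≡ 8.
  x = λ² - 16 - 16 = 64 - 32 ≡ 9; y = λ·(16 - 9) - 6 ≡ 4. → (9, 4)
3P: (9, 4) + (16, 6). λ = (6 - 4)/(16 - 9) ≡ 2/7 mod 23. 7⁻¹ ≡ 10 (mod 23) since 7·10 = 70 ≡ 1, so λ ≡ 20.
  x = λ² - 9 - 16 = 400 - 25 ≡ 7; y = λ·(9 - 7) - 4 ≡ 13. → (7, 13)
3P = (7, 13).
Next 2Q:
Repeated addition: build up to 2Q.
2Q: tangent at (9, 19): λ = (3·9² + 18)/(2·19) ≡ 8/15. 15⁻¹ ≡ 20 (mod 23), so λ ≡ 8·20 ≡ 22.
  x = λ² - 9 - 9 = 484 - 18 ≡ 6; y = λ·(9 - 6) - 19 ≡ 1. → (6, 1)
2Q = (6, 1).
Finally 3P + 2Q:
(7, 13) + (6, 1). λ = (1 - 13)/(6 - 7) ≡ 11/22 mod 23. 22⁻¹ ≡ 22 (mod 23) since 22·22 = 484 ≡ 1, so λ ≡ 12.
  x = λ² - 7 - 6 = 144 - 13 ≡ 16; y = λ·(7 - 16) - 13 ≡ 17. → (16, 17)

(16, 17)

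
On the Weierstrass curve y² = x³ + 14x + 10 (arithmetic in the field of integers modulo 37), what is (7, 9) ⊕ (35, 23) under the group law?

(7, 9) + (35, 23). λ = (23 - 9)/(35 - 7) ≡ 14/28 mod 37. 28⁻¹ ≡ 4 (mod 37), so λ ≡ 19.
  x = λ² - 7 - 35 = 361 - 42 ≡ 23; y = λ·(7 - 23) - 9 ≡ 20. → (23, 20)

(23, 20)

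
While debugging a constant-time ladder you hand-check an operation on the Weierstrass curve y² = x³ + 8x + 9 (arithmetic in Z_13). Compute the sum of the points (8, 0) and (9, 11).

(8, 0) + (9, 11). λ = (11 - 0)/(9 - 8) ≡ 11/1 mod 13. 1⁻¹ ≡ 1 (mod 13) since 1·1 = 1 ≡ 1, so λ ≡ 11.
  x = λ² - 8 - 9 = 121 - 17 ≡ 0; y = λ·(8 - 0) - 0 ≡ 10. → (0, 10)

(0, 10)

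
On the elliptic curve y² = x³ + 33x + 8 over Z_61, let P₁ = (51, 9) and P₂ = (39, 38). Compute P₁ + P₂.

(51, 9) + (39, 38). λ = (38 - 9)/(39 - 51) ≡ 29/49 mod 61. 49⁻¹ ≡ 5 (mod 61), so λ ≡ 23.
  x = λ² - 51 - 39 = 529 - 90 ≡ 12; y = λ·(51 - 12) - 9 ≡ 34. → (12, 34)

(12, 34)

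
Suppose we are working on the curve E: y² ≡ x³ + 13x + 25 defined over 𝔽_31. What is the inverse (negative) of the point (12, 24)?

-(12, 24) = (12, -24 mod 31) = (12, 7).

(12, 7)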